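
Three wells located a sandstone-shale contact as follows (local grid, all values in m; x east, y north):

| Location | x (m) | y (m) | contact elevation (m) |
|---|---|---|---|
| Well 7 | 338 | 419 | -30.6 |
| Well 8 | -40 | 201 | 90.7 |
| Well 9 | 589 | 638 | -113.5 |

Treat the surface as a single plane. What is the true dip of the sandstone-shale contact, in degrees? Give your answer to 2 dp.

Let the plane be z = a·x + b·y + c.
Well 8−Well 7: −378a − 218b = 121.3;  Well 9−Well 7: 251a + 219b = −82.9.
Solving gives a = −0.30261, b = −0.03171.
Gradient magnitude |∇z| = √(a² + b²) = √(0.09157 + 0.00101) = 0.30427.
True dip = arctan(0.30427) = 16.92°, dipping toward E (azimuth ≈ 084°).

16.92°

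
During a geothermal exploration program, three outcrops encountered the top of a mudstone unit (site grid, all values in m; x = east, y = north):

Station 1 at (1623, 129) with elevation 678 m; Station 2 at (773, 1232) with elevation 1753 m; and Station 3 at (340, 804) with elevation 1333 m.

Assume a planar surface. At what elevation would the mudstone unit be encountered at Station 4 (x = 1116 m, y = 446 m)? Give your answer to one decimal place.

986.0 m

Let the plane be z = a·x + b·y + c.
Station 2−Station 1: −850a + 1103b = 1075;  Station 3−Station 1: −1283a + 675b = 655.
Solving gives a = 0.003756, b = 0.977509.
Then c = 678 − a·1623 − b·129 = 545.81.
At (1116, 446): z = 4.2 + 436.0 + 545.81 = 986.0 m.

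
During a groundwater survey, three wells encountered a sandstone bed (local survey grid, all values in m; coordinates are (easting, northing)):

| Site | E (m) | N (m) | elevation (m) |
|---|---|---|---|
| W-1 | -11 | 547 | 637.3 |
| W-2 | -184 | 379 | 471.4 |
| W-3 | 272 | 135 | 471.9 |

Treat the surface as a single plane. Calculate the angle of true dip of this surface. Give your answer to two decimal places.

Two edge vectors: W-1→W-2 = (-173, -168, -165.9), W-1→W-3 = (283, -412, -165.4).
Normal n = (W-1→W-2) × (W-1→W-3) = (-40563.6, -75563.9, 118820).
So ∂z/∂E = −n_x/n_z = 0.34139 and ∂z/∂N = −n_y/n_z = 0.63595.
Gradient magnitude |∇z| = √(a² + b²) = √(0.11655 + 0.40444) = 0.72179.
True dip = arctan(0.72179) = 35.82°, dipping toward SSW (azimuth ≈ 208°).

35.82°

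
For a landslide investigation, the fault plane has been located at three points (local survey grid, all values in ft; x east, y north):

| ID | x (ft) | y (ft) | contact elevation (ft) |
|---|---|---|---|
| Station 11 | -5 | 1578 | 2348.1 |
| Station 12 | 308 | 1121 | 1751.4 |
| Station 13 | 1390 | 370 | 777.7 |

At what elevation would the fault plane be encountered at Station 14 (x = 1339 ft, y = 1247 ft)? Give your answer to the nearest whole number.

1929 ft

Two edge vectors: Station 11→Station 12 = (313, -457, -596.7), Station 11→Station 13 = (1395, -1208, -1570.4).
Normal n = (Station 11→Station 12) × (Station 11→Station 13) = (-3140.8, -340861.3, 259411).
So ∂z/∂x = −n_x/n_z = 0.01211 and ∂z/∂y = −n_y/n_z = 1.31398.
Intercept c from Station 11: 2348.1 + 0.06 − 2073.46 = 274.70.
At (1339, 1247): z = 16.2 + 1638.5 + 274.70 = 1929.4 ft.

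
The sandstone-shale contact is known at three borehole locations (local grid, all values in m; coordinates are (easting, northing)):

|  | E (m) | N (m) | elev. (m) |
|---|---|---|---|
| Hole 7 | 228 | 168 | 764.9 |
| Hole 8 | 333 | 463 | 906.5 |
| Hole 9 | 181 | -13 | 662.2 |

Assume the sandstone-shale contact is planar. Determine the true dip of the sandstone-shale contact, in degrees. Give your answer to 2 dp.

Let the plane be z = a·E + b·N + c.
Hole 8−Hole 7: 105a + 295b = 141.6;  Hole 9−Hole 7: −47a − 181b = −102.7.
Solving gives a = −0.90796, b = 0.80317.
Gradient magnitude |∇z| = √(a² + b²) = √(0.82439 + 0.64508) = 1.21222.
True dip = arctan(1.21222) = 50.48°, dipping toward SE (azimuth ≈ 131°).

50.48°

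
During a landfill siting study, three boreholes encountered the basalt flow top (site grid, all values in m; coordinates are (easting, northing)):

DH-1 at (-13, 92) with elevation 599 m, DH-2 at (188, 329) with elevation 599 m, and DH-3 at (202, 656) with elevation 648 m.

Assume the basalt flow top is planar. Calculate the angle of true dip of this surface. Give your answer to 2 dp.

13.71°

Let the plane be z = a·E + b·N + c.
DH-2−DH-1: 201a + 237b = 0;  DH-3−DH-1: 215a + 564b = 49.
Solving gives a = −0.18608, b = 0.15781.
Gradient magnitude |∇z| = √(a² + b²) = √(0.03463 + 0.02491) = 0.24399.
True dip = arctan(0.24399) = 13.71°, dipping toward SE (azimuth ≈ 130°).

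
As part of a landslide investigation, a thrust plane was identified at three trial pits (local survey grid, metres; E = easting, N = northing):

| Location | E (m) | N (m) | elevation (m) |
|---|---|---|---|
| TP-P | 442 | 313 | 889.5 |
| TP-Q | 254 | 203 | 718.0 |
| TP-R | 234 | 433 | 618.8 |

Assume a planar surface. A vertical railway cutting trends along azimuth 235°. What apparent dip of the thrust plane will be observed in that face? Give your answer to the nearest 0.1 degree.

35.6°

Two edge vectors: TP-P→TP-Q = (-188, -110, -171.5), TP-P→TP-R = (-208, 120, -270.7).
Normal n = (TP-P→TP-Q) × (TP-P→TP-R) = (50357, -15219.6, -45440).
So ∂z/∂E = −n_x/n_z = 1.10821 and ∂z/∂N = −n_y/n_z = −0.33494.
Unit vector along 235° is (sin 235°, cos 235°) = (-0.8192, -0.5736).
Slope in that direction = a·(-0.8192) + b·(-0.5736) = −0.71568.
Apparent dip = arctan|0.71568| = 35.6° (true dip is 49.2°, so apparent ≤ true as expected).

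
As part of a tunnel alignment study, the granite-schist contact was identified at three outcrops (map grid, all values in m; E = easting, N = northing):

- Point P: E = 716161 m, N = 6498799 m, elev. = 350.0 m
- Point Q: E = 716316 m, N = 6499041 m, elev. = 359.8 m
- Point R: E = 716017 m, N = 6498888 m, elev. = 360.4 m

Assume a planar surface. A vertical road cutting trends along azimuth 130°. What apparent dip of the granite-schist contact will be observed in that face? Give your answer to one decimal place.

Let the plane be z = a·E + b·N + c.
Point Q−Point P: 155a + 242b = 9.8;  Point R−Point P: −144a + 89b = 10.4.
Solving gives a = −0.03381, b = 0.06215.
Unit vector along 130° is (sin 130°, cos 130°) = (0.7660, -0.6428).
Slope in that direction = a·(0.7660) + b·(-0.6428) = −0.06585.
Apparent dip = arctan|0.06585| = 3.8° (true dip is 4.0°, so apparent ≤ true as expected).

3.8°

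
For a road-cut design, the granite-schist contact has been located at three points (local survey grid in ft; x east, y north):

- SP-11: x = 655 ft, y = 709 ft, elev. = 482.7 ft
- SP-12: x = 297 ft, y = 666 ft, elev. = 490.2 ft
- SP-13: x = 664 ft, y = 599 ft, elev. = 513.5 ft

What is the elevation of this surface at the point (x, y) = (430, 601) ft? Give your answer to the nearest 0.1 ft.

Two edge vectors: SP-11→SP-12 = (-358, -43, 7.5), SP-11→SP-13 = (9, -110, 30.8).
Normal n = (SP-11→SP-12) × (SP-11→SP-13) = (-499.4, 11093.9, 39767).
So ∂z/∂x = −n_x/n_z = 0.01256 and ∂z/∂y = −n_y/n_z = −0.27897.
Intercept c from SP-11: 482.7 − 8.23 + 197.79 = 672.27.
At (430, 601): z = 5.4 − 167.7 + 672.27 = 510.0 ft.

510.0 ft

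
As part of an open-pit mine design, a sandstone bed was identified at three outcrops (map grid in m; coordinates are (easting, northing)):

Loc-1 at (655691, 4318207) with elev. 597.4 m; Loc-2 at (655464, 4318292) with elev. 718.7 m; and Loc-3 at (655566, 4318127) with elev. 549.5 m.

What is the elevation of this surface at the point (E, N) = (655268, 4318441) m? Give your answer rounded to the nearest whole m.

Let the plane be z = a·E + b·N + c.
Loc-2−Loc-1: −227a + 85b = 121.3;  Loc-3−Loc-1: −125a − 80b = −47.9.
Solving gives a = −0.19567483, b = 0.90449192.
Then c = 597.4 − a·655691 − b·4318207 = −3776883.73.
At (655268, 4318441): z = −128219.5 + 3905995.0 − 3776883.73 = 891.8 m.

892 m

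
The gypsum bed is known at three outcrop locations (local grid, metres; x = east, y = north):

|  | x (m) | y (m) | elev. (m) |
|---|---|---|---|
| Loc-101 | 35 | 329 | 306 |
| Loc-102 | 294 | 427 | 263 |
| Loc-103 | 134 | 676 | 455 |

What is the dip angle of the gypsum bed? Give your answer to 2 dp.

32.99°

Two edge vectors: Loc-101→Loc-102 = (259, 98, -43), Loc-101→Loc-103 = (99, 347, 149).
Normal n = (Loc-101→Loc-102) × (Loc-101→Loc-103) = (29523, -42848, 80171).
So ∂z/∂x = −n_x/n_z = −0.36825 and ∂z/∂y = −n_y/n_z = 0.53446.
Gradient magnitude |∇z| = √(a² + b²) = √(0.13561 + 0.28564) = 0.64904.
True dip = arctan(0.64904) = 32.99°, dipping toward SE (azimuth ≈ 145°).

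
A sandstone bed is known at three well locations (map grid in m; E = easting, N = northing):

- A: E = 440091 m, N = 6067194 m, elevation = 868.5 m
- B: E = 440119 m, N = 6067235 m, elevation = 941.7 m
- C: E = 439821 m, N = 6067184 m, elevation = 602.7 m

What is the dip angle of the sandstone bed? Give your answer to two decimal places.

55.96°

Let the plane be z = a·E + b·N + c.
B−A: 28a + 41b = 73.2;  C−A: −270a − 10b = −265.8.
Solving gives a = 0.94215, b = 1.14195.
Gradient magnitude |∇z| = √(a² + b²) = √(0.88765 + 1.30404) = 1.48044.
True dip = arctan(1.48044) = 55.96°, dipping toward SW (azimuth ≈ 220°).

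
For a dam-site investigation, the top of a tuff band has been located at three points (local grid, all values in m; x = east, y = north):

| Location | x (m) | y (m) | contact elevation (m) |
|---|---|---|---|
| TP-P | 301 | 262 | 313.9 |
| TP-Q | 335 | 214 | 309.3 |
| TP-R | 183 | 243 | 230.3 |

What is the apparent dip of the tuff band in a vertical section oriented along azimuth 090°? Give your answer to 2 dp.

31.89°

Two edge vectors: TP-P→TP-Q = (34, -48, -4.6), TP-P→TP-R = (-118, -19, -83.6).
Normal n = (TP-P→TP-Q) × (TP-P→TP-R) = (3925.4, 3385.2, -6310).
So ∂z/∂x = −n_x/n_z = 0.62209 and ∂z/∂y = −n_y/n_z = 0.53648.
Unit vector along 090° is (sin 90°, cos 90°) = (1.0000, 0.0000).
Slope in that direction = a·(1.0000) + b·(0.0000) = 0.62209.
Apparent dip = arctan|0.62209| = 31.89° (true dip is 39.4°, so apparent ≤ true as expected).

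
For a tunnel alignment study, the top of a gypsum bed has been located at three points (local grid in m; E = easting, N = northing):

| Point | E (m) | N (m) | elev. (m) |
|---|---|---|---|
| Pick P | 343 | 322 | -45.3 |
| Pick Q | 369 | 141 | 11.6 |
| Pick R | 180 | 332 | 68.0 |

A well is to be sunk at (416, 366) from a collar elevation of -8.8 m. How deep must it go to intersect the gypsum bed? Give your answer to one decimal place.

Let the plane be z = a·E + b·N + c.
Pick Q−Pick P: 26a − 181b = 56.9;  Pick R−Pick P: −163a + 10b = 113.3.
Solving gives a = −0.72073, b = −0.41789.
Then c = -45.3 − a·343 − b·322 = 336.47.
At (416, 366): z_contact = −299.82 − 152.95 + 336.47 = -116.30 m.
Depth below ground = -8.8 − (-116.30) = 107.5 m.

107.5 m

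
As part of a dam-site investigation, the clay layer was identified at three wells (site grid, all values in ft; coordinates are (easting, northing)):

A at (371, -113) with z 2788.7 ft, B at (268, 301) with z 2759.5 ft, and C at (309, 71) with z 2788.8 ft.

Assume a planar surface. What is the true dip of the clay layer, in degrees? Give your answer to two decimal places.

Two edge vectors: A→B = (-103, 414, -29.2), A→C = (-62, 184, 0.1).
Normal n = (A→B) × (A→C) = (5414.2, 1820.7, 6716).
So ∂z/∂E = −n_x/n_z = −0.80616 and ∂z/∂N = −n_y/n_z = −0.27110.
Gradient magnitude |∇z| = √(a² + b²) = √(0.64990 + 0.07349) = 0.85053.
True dip = arctan(0.85053) = 40.38°, dipping toward ENE (azimuth ≈ 071°).

40.38°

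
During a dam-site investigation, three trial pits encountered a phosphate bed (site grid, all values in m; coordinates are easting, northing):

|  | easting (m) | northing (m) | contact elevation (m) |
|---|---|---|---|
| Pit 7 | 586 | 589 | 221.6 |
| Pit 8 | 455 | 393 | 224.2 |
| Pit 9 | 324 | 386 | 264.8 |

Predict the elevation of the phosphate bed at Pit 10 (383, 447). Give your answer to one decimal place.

258.1 m

Let the plane be z = a·easting + b·northing + c.
Pit 8−Pit 7: −131a − 196b = 2.6;  Pit 9−Pit 7: −262a − 203b = 43.2.
Solving gives a = −0.32067, b = 0.20106.
Then c = 221.6 − a·586 − b·589 = 291.09.
At (383, 447): z = −122.8 + 89.9 + 291.09 = 258.1 m.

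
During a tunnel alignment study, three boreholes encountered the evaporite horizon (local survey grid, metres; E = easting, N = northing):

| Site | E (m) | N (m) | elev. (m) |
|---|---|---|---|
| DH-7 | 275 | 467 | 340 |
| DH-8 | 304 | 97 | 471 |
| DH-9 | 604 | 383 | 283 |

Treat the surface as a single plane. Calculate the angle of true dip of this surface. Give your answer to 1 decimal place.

Let the plane be z = a·E + b·N + c.
DH-8−DH-7: 29a − 370b = 131;  DH-9−DH-7: 329a − 84b = −57.
Solving gives a = −0.26903, b = −0.37514.
Gradient magnitude |∇z| = √(a² + b²) = √(0.07238 + 0.14073) = 0.46164.
True dip = arctan(0.46164) = 24.8°, dipping toward NE (azimuth ≈ 036°).

24.8°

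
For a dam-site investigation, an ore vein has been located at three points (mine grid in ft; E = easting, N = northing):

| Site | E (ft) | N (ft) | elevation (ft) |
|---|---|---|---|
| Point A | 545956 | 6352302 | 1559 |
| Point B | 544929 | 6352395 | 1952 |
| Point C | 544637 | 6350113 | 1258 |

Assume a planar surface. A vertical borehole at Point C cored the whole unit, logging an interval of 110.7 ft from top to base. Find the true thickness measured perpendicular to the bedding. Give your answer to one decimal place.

99.2 ft

Two edge vectors: Point A→Point B = (-1027, 93, 393), Point A→Point C = (-1319, -2189, -301).
Normal n = (Point A→Point B) × (Point A→Point C) = (832284, -827494, 2370770).
So ∂z/∂E = −n_x/n_z = −0.35106 and ∂z/∂N = −n_y/n_z = 0.34904.
|∇z| = √(a²+b²) = 0.49505, so dip δ = arctan(0.49505) = 26.34°.
True thickness = vertical thickness × cos δ = 110.7 × cos 26.34° = 99.2 ft.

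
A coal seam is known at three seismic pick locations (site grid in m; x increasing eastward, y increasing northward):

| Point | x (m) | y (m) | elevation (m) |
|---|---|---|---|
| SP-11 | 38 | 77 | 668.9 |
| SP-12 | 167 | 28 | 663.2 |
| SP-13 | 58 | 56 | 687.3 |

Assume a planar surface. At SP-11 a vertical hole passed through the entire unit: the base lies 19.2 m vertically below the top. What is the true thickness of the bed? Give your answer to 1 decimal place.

10.4 m

Two edge vectors: SP-11→SP-12 = (129, -49, -5.7), SP-11→SP-13 = (20, -21, 18.4).
Normal n = (SP-11→SP-12) × (SP-11→SP-13) = (-1021.3, -2487.6, -1729).
So ∂z/∂x = −n_x/n_z = −0.59069 and ∂z/∂y = −n_y/n_z = −1.43875.
|∇z| = √(a²+b²) = 1.55529, so dip δ = arctan(1.55529) = 57.26°.
True thickness = vertical thickness × cos δ = 19.2 × cos 57.26° = 10.4 m.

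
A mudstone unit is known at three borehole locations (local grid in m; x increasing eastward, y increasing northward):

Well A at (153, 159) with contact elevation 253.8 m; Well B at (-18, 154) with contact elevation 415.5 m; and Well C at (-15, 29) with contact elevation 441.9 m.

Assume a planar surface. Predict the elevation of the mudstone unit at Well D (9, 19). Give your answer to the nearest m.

Let the plane be z = a·x + b·y + c.
Well B−Well A: −171a − 5b = 161.7;  Well C−Well A: −168a − 130b = 188.1.
Solving gives a = −0.93878, b = −0.23373.
Then c = 253.8 − a·153 − b·159 = 434.60.
At (9, 19): z = −8.4 − 4.4 + 434.60 = 421.7 m.

422 m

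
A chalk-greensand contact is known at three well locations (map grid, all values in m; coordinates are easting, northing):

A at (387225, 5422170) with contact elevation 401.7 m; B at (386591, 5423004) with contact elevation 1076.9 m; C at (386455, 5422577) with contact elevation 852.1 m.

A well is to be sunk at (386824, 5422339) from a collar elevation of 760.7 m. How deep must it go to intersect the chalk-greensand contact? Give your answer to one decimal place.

Two edge vectors: A→B = (-634, 834, 675.2), A→C = (-770, 407, 450.4).
Normal n = (A→B) × (A→C) = (100827.2, -234350.4, 384142).
So ∂z/∂easting = −n_x/n_z = −0.262473773 and ∂z/∂northing = −n_y/n_z = 0.610061904.
Intercept c from A: 401.7 + 101636.41 − 3307859.36 = −3205821.25.
At (386824, 5422339): z_contact = −101531.15 + 3307962.46 − 3205821.25 = 610.05 m.
Depth below ground = 760.7 − 610.05 = 150.6 m.

150.6 m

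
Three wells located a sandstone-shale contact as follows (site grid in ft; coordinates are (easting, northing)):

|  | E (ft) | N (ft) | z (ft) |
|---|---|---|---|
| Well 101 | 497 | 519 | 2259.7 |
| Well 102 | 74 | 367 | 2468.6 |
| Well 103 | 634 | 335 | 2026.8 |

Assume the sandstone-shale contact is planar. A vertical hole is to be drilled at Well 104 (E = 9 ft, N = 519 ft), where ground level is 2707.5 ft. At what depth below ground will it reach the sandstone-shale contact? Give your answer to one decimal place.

Let the plane be z = a·E + b·N + c.
Well 102−Well 101: −423a − 152b = 208.9;  Well 103−Well 101: 137a − 184b = −232.9.
Solving gives a = −0.74844, b = 0.70850.
Then c = 2259.7 − a·497 − b·519 = 2263.97.
At (9, 519): z_contact = −6.74 + 367.71 + 2263.97 = 2624.94 ft.
Depth below ground = 2707.5 − 2624.94 = 82.6 ft.

82.6 ft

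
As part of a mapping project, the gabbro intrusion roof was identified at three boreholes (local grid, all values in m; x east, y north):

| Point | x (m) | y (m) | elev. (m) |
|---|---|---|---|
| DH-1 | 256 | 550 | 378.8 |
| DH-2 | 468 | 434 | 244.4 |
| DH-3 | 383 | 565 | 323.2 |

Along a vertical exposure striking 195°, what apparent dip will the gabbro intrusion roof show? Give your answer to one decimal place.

Two edge vectors: DH-1→DH-2 = (212, -116, -134.4), DH-1→DH-3 = (127, 15, -55.6).
Normal n = (DH-1→DH-2) × (DH-1→DH-3) = (8465.6, -5281.6, 17912).
So ∂z/∂x = −n_x/n_z = −0.47262 and ∂z/∂y = −n_y/n_z = 0.29486.
Unit vector along 195° is (sin 195°, cos 195°) = (-0.2588, -0.9659).
Slope in that direction = a·(-0.2588) + b·(-0.9659) = −0.16249.
Apparent dip = arctan|0.16249| = 9.2° (true dip is 29.1°, so apparent ≤ true as expected).

9.2°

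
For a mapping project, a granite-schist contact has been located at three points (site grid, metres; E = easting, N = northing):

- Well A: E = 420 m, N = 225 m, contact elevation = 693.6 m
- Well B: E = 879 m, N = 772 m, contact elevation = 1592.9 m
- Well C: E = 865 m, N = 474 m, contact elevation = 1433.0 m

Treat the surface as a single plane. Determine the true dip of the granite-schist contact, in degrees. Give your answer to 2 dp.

55.87°

Let the plane be z = a·E + b·N + c.
Well B−Well A: 459a + 547b = 899.3;  Well C−Well A: 445a + 249b = 739.4.
Solving gives a = 1.39808, b = 0.47090.
Gradient magnitude |∇z| = √(a² + b²) = √(1.95464 + 0.22174) = 1.47526.
True dip = arctan(1.47526) = 55.87°, dipping toward WSW (azimuth ≈ 251°).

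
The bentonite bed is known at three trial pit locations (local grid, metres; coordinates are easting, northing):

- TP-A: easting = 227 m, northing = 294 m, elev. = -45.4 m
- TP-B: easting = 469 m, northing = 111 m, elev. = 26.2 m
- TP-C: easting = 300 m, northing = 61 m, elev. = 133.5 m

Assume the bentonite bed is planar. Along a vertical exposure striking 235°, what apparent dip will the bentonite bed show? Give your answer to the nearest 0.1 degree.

39.1°

Let the plane be z = a·easting + b·northing + c.
TP-B−TP-A: 242a − 183b = 71.6;  TP-C−TP-A: 73a − 233b = 178.9.
Solving gives a = −0.37316, b = −0.88472.
Unit vector along 235° is (sin 235°, cos 235°) = (-0.8192, -0.5736).
Slope in that direction = a·(-0.8192) + b·(-0.5736) = 0.81313.
Apparent dip = arctan|0.81313| = 39.1° (true dip is 43.8°, so apparent ≤ true as expected).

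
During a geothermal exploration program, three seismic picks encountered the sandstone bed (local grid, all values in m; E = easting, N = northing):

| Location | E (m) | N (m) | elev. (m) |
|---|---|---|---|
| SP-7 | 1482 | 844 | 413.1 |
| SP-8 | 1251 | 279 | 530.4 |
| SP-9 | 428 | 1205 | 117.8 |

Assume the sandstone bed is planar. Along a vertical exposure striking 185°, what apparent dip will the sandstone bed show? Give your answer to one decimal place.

14.9°

Let the plane be z = a·E + b·N + c.
SP-8−SP-7: −231a − 565b = 117.3;  SP-9−SP-7: −1054a + 361b = −295.3.
Solving gives a = 0.18338, b = −0.28259.
Unit vector along 185° is (sin 185°, cos 185°) = (-0.0872, -0.9962).
Slope in that direction = a·(-0.0872) + b·(-0.9962) = 0.26553.
Apparent dip = arctan|0.26553| = 14.9° (true dip is 18.6°, so apparent ≤ true as expected).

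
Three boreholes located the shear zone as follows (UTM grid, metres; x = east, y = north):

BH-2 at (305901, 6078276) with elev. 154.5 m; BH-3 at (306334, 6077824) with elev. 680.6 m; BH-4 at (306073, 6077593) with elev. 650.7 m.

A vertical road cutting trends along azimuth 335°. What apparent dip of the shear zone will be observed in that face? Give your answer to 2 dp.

Let the plane be z = a·x + b·y + c.
BH-3−BH-2: 433a − 452b = 526.1;  BH-4−BH-2: 172a − 683b = 496.2.
Solving gives a = 0.61948, b = −0.57050.
Unit vector along 335° is (sin 335°, cos 335°) = (-0.4226, 0.9063).
Slope in that direction = a·(-0.4226) + b·(0.9063) = −0.77885.
Apparent dip = arctan|0.77885| = 37.91° (true dip is 40.1°, so apparent ≤ true as expected).

37.91°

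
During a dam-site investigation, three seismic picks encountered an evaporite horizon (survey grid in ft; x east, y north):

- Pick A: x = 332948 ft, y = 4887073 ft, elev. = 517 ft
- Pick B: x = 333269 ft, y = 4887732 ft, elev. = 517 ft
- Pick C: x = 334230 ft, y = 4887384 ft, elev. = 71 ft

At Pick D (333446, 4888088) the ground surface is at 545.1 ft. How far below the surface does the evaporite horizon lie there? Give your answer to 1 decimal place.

Two edge vectors: Pick A→Pick B = (321, 659, 0), Pick A→Pick C = (1282, 311, -446).
Normal n = (Pick A→Pick B) × (Pick A→Pick C) = (-293914, 143166, -745007).
So ∂z/∂x = −n_x/n_z = −0.394511729 and ∂z/∂y = −n_y/n_z = 0.192167322.
Intercept c from Pick A: 517 + 131351.89 − 939135.73 = −807266.84.
At (333446, 4888088): z_contact = −131548.36 + 939330.78 − 807266.84 = 515.58 ft.
Depth below ground = 545.1 − 515.58 = 29.5 ft.

29.5 ft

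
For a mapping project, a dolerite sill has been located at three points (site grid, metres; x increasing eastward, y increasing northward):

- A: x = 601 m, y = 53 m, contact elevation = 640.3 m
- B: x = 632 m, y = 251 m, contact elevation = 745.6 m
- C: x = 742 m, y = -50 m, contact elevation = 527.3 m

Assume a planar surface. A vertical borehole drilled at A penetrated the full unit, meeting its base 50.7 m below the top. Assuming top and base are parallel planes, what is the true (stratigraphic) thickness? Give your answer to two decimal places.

Let the plane be z = a·x + b·y + c.
B−A: 31a + 198b = 105.3;  C−A: 141a − 103b = −113.
Solving gives a = −0.37055, b = 0.58983.
|∇z| = √(a²+b²) = 0.69657, so dip δ = arctan(0.69657) = 34.86°.
True thickness = vertical thickness × cos δ = 50.7 × cos 34.86° = 41.60 m.

41.60 m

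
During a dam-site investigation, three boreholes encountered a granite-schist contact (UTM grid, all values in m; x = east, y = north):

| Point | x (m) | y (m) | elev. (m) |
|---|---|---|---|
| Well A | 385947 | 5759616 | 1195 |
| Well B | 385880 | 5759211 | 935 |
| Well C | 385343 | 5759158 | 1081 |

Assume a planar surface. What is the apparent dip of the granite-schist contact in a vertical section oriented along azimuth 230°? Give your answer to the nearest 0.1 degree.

10.6°

Two edge vectors: Well A→Well B = (-67, -405, -260), Well A→Well C = (-604, -458, -114).
Normal n = (Well A→Well B) × (Well A→Well C) = (-72910, 149402, -213934).
So ∂z/∂x = −n_x/n_z = −0.34081 and ∂z/∂y = −n_y/n_z = 0.69836.
Unit vector along 230° is (sin 230°, cos 230°) = (-0.7660, -0.6428).
Slope in that direction = a·(-0.7660) + b·(-0.6428) = −0.18782.
Apparent dip = arctan|0.18782| = 10.6° (true dip is 37.8°, so apparent ≤ true as expected).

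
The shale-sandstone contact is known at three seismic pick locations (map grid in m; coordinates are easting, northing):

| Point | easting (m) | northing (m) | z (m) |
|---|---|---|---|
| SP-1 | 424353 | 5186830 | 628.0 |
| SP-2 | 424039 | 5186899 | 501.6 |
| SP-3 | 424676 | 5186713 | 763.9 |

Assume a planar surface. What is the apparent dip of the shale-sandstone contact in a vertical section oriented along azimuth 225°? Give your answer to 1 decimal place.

Let the plane be z = a·easting + b·northing + c.
SP-2−SP-1: −314a + 69b = −126.4;  SP-3−SP-1: 323a − 117b = 135.9.
Solving gives a = 0.37449, b = −0.12770.
Unit vector along 225° is (sin 225°, cos 225°) = (-0.7071, -0.7071).
Slope in that direction = a·(-0.7071) + b·(-0.7071) = −0.17450.
Apparent dip = arctan|0.17450| = 9.9° (true dip is 21.6°, so apparent ≤ true as expected).

9.9°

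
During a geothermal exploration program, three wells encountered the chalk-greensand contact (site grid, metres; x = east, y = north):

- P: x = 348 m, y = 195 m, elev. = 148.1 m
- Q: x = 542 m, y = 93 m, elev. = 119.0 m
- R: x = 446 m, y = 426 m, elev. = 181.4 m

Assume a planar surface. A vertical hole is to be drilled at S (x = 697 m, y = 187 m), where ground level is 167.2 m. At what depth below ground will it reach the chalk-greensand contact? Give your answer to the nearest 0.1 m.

Two edge vectors: P→Q = (194, -102, -29.1), P→R = (98, 231, 33.3).
Normal n = (P→Q) × (P→R) = (3325.5, -9312, 54810).
So ∂z/∂x = −n_x/n_z = −0.06067 and ∂z/∂y = −n_y/n_z = 0.16990.
Intercept c from P: 148.1 + 21.11 − 33.13 = 136.08.
At (697, 187): z_contact = −42.29 + 31.77 + 136.08 = 125.57 m.
Depth below ground = 167.2 − 125.57 = 41.6 m.

41.6 m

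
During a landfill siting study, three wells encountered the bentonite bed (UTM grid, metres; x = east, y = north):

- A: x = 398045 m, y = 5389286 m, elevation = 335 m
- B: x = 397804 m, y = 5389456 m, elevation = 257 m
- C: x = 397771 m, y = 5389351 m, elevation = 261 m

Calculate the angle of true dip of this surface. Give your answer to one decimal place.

Two edge vectors: A→B = (-241, 170, -78), A→C = (-274, 65, -74).
Normal n = (A→B) × (A→C) = (-7510, 3538, 30915).
So ∂z/∂x = −n_x/n_z = 0.24292 and ∂z/∂y = −n_y/n_z = −0.11444.
Gradient magnitude |∇z| = √(a² + b²) = √(0.05901 + 0.01310) = 0.26853.
True dip = arctan(0.26853) = 15.0°, dipping toward WNW (azimuth ≈ 295°).

15.0°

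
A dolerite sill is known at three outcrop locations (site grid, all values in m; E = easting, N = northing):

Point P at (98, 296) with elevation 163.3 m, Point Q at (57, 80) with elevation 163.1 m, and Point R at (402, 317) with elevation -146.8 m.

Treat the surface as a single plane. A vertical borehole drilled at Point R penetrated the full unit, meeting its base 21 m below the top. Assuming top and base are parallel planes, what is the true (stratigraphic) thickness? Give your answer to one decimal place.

Let the plane be z = a·E + b·N + c.
Point Q−Point P: −41a − 216b = −0.2;  Point R−Point P: 304a + 21b = −310.1.
Solving gives a = −1.03368, b = 0.19713.
|∇z| = √(a²+b²) = 1.05231, so dip δ = arctan(1.05231) = 46.46°.
True thickness = vertical thickness × cos δ = 21 × cos 46.46° = 14.5 m.

14.5 m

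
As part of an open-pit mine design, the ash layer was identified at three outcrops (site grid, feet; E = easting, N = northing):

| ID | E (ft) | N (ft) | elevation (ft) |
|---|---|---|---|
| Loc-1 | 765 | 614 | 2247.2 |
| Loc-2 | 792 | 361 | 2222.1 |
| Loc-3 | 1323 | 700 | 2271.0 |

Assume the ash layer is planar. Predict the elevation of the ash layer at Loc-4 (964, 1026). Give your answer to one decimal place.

2294.6 ft

Let the plane be z = a·E + b·N + c.
Loc-2−Loc-1: 27a − 253b = −25.1;  Loc-3−Loc-1: 558a + 86b = 23.8.
Solving gives a = 0.026919, b = 0.102082.
Then c = 2247.2 − a·765 − b·614 = 2163.93.
At (964, 1026): z = 26.0 + 104.7 + 2163.93 = 2294.6 ft.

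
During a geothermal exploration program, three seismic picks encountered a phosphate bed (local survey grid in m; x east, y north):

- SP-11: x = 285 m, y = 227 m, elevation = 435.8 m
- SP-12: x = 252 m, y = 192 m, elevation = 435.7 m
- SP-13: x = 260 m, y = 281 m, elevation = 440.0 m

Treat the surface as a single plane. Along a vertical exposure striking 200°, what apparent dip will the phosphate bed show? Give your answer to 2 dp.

1.81°

Let the plane be z = a·x + b·y + c.
SP-12−SP-11: −33a − 35b = −0.1;  SP-13−SP-11: −25a + 54b = 4.2.
Solving gives a = −0.05329, b = 0.05311.
Unit vector along 200° is (sin 200°, cos 200°) = (-0.3420, -0.9397).
Slope in that direction = a·(-0.3420) + b·(-0.9397) = −0.03168.
Apparent dip = arctan|0.03168| = 1.81° (true dip is 4.3°, so apparent ≤ true as expected).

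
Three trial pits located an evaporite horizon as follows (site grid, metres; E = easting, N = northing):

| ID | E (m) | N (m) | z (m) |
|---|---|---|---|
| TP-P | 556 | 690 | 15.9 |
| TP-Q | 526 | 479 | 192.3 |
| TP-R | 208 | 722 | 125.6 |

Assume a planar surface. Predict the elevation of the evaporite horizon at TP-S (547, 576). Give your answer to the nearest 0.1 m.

Let the plane be z = a·E + b·N + c.
TP-Q−TP-P: −30a − 211b = 176.4;  TP-R−TP-P: −348a + 32b = 109.7.
Solving gives a = −0.38704, b = −0.78099.
Then c = 15.9 − a·556 − b·690 = 769.98.
At (547, 576): z = −211.7 − 449.8 + 769.98 = 108.4 m.

108.4 m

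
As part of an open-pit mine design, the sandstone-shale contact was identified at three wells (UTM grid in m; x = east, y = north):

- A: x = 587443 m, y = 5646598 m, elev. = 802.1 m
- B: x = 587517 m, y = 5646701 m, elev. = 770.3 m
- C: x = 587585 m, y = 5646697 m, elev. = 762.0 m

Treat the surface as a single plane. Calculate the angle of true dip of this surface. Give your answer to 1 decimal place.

14.1°

Let the plane be z = a·x + b·y + c.
B−A: 74a + 103b = −31.8;  C−A: 142a + 99b = −40.1.
Solving gives a = −0.13453, b = −0.21208.
Gradient magnitude |∇z| = √(a² + b²) = √(0.01810 + 0.04498) = 0.25115.
True dip = arctan(0.25115) = 14.1°, dipping toward NNE (azimuth ≈ 032°).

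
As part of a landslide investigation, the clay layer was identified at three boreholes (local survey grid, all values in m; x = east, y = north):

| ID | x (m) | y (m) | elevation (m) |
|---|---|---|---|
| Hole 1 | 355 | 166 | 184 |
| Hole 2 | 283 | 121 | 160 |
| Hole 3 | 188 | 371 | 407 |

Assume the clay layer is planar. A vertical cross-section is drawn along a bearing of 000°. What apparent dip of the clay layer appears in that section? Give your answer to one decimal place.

Let the plane be z = a·x + b·y + c.
Hole 2−Hole 1: −72a − 45b = −24;  Hole 3−Hole 1: −167a + 205b = 223.
Solving gives a = −0.22963, b = 0.90074.
Unit vector along 000° is (sin 0°, cos 0°) = (0.0000, 1.0000).
Slope in that direction = a·(0.0000) + b·(1.0000) = 0.90074.
Apparent dip = arctan|0.90074| = 42.0° (true dip is 42.9°, so apparent ≤ true as expected).

42.0°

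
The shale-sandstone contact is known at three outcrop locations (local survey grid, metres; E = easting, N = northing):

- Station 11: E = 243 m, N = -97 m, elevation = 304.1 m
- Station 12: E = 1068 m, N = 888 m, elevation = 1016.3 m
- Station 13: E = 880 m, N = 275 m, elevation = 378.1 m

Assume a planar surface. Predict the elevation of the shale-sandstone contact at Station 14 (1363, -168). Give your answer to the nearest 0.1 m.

Two edge vectors: Station 11→Station 12 = (825, 985, 712.2), Station 11→Station 13 = (637, 372, 74).
Normal n = (Station 11→Station 12) × (Station 11→Station 13) = (-192048.4, 392621.4, -320545).
So ∂z/∂E = −n_x/n_z = −0.599131 and ∂z/∂N = −n_y/n_z = 1.224856.
Intercept c from Station 11: 304.1 + 145.59 + 118.81 = 568.50.
At (1363, -168): z = −816.6 − 205.8 + 568.50 = -453.9 m.

-453.9 m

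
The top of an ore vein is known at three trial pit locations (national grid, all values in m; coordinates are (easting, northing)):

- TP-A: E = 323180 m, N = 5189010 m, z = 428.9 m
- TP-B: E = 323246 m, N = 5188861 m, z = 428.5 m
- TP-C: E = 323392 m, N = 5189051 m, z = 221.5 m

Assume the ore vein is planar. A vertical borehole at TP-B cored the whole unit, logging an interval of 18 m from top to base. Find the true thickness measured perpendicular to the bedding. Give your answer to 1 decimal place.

12.8 m

Two edge vectors: TP-A→TP-B = (66, -149, -0.4), TP-A→TP-C = (212, 41, -207.4).
Normal n = (TP-A→TP-B) × (TP-A→TP-C) = (30919, 13603.6, 34294).
So ∂z/∂E = −n_x/n_z = −0.90159 and ∂z/∂N = −n_y/n_z = −0.39668.
|∇z| = √(a²+b²) = 0.98499, so dip δ = arctan(0.98499) = 44.57°.
True thickness = vertical thickness × cos δ = 18 × cos 44.57° = 12.8 m.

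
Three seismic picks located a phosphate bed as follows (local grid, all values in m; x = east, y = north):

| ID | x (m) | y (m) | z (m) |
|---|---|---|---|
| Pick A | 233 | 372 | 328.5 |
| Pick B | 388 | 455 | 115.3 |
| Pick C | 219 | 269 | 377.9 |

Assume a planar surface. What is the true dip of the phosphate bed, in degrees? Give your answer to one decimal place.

51.3°

Let the plane be z = a·x + b·y + c.
Pick B−Pick A: 155a + 83b = −213.2;  Pick C−Pick A: −14a − 103b = 49.4.
Solving gives a = −1.20647, b = −0.31563.
Gradient magnitude |∇z| = √(a² + b²) = √(1.45557 + 0.09962) = 1.24707.
True dip = arctan(1.24707) = 51.3°, dipping toward ENE (azimuth ≈ 075°).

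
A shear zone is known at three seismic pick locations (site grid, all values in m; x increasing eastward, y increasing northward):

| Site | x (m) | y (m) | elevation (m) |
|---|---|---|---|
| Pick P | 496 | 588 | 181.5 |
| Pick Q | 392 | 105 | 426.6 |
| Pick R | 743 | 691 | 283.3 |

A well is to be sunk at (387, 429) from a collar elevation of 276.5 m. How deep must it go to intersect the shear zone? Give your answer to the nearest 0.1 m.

Two edge vectors: Pick P→Pick Q = (-104, -483, 245.1), Pick P→Pick R = (247, 103, 101.8).
Normal n = (Pick P→Pick Q) × (Pick P→Pick R) = (-74414.7, 71126.9, 108589).
So ∂z/∂x = −n_x/n_z = 0.68529 and ∂z/∂y = −n_y/n_z = −0.65501.
Intercept c from Pick P: 181.5 − 339.90 + 385.15 = 226.74.
At (387, 429): z_contact = 265.21 − 281.00 + 226.74 = 210.95 m.
Depth below ground = 276.5 − 210.95 = 65.5 m.

65.5 m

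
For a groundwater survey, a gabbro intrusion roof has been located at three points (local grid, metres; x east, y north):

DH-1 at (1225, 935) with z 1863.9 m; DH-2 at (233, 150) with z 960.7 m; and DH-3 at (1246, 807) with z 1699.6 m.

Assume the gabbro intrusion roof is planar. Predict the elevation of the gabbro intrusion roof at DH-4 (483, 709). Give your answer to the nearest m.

1646 m

Let the plane be z = a·x + b·y + c.
DH-2−DH-1: −992a − 785b = −903.2;  DH-3−DH-1: 21a − 128b = −164.3.
Solving gives a = −0.09317, b = 1.26831.
Then c = 1863.9 − a·1225 − b·935 = 792.16.
At (483, 709): z = −45.0 + 899.2 + 792.16 = 1646.4 m.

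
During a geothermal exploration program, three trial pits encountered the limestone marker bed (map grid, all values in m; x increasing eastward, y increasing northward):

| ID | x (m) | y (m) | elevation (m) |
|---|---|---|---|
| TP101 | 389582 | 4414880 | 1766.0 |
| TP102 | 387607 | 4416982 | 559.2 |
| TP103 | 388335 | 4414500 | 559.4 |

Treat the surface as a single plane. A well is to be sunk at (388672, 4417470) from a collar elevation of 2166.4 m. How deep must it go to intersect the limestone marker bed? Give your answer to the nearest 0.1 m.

Two edge vectors: TP101→TP102 = (-1975, 2102, -1206.8), TP101→TP103 = (-1247, -380, -1206.6).
Normal n = (TP101→TP102) × (TP101→TP103) = (-2994857.2, -878155.4, 3371694).
So ∂z/∂x = −n_x/n_z = 0.888235172 and ∂z/∂y = −n_y/n_z = 0.260449317.
Intercept c from TP101: 1766 − 346040.43 − 1149852.48 = −1494126.92.
At (388672, 4417470): z_contact = 345232.14 + 1150527.05 − 1494126.92 = 1632.27 m.
Depth below ground = 2166.4 − 1632.27 = 534.1 m.

534.1 m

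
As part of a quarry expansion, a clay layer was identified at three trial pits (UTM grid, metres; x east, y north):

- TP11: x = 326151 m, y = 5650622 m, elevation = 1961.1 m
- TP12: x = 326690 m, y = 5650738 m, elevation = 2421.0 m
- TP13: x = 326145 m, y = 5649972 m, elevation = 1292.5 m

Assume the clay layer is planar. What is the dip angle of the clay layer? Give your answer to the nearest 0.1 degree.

50.3°

Two edge vectors: TP11→TP12 = (539, 116, 459.9), TP11→TP13 = (-6, -650, -668.6).
Normal n = (TP11→TP12) × (TP11→TP13) = (221377.4, 357616, -349654).
So ∂z/∂x = −n_x/n_z = 0.63313 and ∂z/∂y = −n_y/n_z = 1.02277.
Gradient magnitude |∇z| = √(a² + b²) = √(0.40086 + 1.04606) = 1.20288.
True dip = arctan(1.20288) = 50.3°, dipping toward SSW (azimuth ≈ 212°).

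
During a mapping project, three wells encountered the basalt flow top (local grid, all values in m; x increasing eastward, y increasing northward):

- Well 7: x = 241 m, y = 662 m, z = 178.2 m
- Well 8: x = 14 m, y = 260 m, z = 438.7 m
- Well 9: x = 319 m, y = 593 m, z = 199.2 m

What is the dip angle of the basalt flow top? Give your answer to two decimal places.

Two edge vectors: Well 7→Well 8 = (-227, -402, 260.5), Well 7→Well 9 = (78, -69, 21).
Normal n = (Well 7→Well 8) × (Well 7→Well 9) = (9532.5, 25086, 47019).
So ∂z/∂x = −n_x/n_z = −0.20274 and ∂z/∂y = −n_y/n_z = −0.53353.
Gradient magnitude |∇z| = √(a² + b²) = √(0.04110 + 0.28465) = 0.57075.
True dip = arctan(0.57075) = 29.72°, dipping toward NNE (azimuth ≈ 021°).

29.72°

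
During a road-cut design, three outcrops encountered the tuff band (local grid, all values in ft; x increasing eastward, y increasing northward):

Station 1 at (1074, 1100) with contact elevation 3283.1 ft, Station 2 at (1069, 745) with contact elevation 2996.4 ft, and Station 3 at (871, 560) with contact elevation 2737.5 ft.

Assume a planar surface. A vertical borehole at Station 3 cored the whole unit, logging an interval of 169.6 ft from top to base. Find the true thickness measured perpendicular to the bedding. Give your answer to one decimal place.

121.3 ft

Two edge vectors: Station 1→Station 2 = (-5, -355, -286.7), Station 1→Station 3 = (-203, -540, -545.6).
Normal n = (Station 1→Station 2) × (Station 1→Station 3) = (38870, 55472.1, -69365).
So ∂z/∂x = −n_x/n_z = 0.56037 and ∂z/∂y = −n_y/n_z = 0.79971.
|∇z| = √(a²+b²) = 0.97650, so dip δ = arctan(0.97650) = 44.32°.
True thickness = vertical thickness × cos δ = 169.6 × cos 44.32° = 121.3 ft.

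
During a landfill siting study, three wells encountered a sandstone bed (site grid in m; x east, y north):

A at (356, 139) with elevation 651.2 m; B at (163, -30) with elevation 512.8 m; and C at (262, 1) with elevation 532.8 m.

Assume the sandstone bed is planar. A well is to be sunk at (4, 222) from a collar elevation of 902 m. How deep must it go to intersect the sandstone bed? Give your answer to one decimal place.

145.0 m

Let the plane be z = a·x + b·y + c.
B−A: −193a − 169b = −138.4;  C−A: −94a − 138b = −118.4.
Solving gives a = −0.08470, b = 0.91567.
Then c = 651.2 − a·356 − b·139 = 554.08.
At (4, 222): z_contact = −0.34 + 203.28 + 554.08 = 757.02 m.
Depth below ground = 902 − 757.02 = 145.0 m.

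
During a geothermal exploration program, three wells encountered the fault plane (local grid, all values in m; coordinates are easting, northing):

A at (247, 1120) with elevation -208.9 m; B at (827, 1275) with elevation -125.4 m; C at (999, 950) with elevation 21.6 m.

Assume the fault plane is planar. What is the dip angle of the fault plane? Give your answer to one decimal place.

Let the plane be z = a·easting + b·northing + c.
B−A: 580a + 155b = 83.5;  C−A: 752a − 170b = 230.5.
Solving gives a = 0.23203, b = −0.32951.
Gradient magnitude |∇z| = √(a² + b²) = √(0.05384 + 0.10858) = 0.40301.
True dip = arctan(0.40301) = 21.9°, dipping toward NW (azimuth ≈ 325°).

21.9°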